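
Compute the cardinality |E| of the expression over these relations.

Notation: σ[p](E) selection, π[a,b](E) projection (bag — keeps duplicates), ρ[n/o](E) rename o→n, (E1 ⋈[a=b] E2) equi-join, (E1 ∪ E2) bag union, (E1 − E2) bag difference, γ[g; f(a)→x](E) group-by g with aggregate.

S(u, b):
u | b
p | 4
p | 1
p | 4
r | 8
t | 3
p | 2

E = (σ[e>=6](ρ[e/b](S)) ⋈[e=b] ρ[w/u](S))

Subexpression sizes:
  S → 6
  ρ[e/b](S) → 6
  σ[e>=6](ρ[e/b](S)) → 1
  S → 6
  ρ[w/u](S) → 6
  (σ[e>=6](ρ[e/b](S)) ⋈[e=b] ρ[w/u](S)) → 1

|E| = 1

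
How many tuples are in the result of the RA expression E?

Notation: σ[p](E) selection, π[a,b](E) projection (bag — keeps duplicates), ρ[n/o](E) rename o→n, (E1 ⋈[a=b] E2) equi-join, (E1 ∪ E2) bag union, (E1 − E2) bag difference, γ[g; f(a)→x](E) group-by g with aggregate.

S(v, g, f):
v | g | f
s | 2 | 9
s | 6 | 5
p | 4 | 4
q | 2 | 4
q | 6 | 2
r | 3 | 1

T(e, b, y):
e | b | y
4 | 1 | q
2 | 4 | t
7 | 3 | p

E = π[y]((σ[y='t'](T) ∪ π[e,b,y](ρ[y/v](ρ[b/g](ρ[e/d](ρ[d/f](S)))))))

Row counts bottom-up:
  T → 3
  σ[y='t'](T) → 1
  S → 6
  ρ[d/f](S) → 6
  ρ[e/d](ρ[d/f](S)) → 6
  ρ[b/g](ρ[e/d](ρ[d/f](S))) → 6
  ρ[y/v](ρ[b/g](ρ[e/d](ρ[d/f](S)))) → 6
  π[e,b,y](ρ[y/v](ρ[b/g](ρ[e/d](ρ[d/f](S))))) → 6
  (σ[y='t'](T) ∪ π[e,b,y](ρ[y/v](ρ[b/g](ρ[e/d](ρ[d/f](S)))))) → 7
  π[y]((σ[y='t'](T) ∪ π[e,b,y](ρ[y/v](ρ[b/g](ρ[e/d](ρ[d/f](S))))))) → 7

|E| = 7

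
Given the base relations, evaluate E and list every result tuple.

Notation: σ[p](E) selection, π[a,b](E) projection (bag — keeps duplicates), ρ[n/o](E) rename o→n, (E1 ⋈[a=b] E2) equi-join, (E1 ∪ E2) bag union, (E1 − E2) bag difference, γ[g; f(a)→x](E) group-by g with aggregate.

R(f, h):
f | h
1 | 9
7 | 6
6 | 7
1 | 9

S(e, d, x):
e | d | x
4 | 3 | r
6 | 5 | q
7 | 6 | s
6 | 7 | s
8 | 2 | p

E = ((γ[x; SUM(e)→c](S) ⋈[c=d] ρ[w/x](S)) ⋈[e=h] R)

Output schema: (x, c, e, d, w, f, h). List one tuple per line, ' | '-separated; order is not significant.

Stepwise |·|:
  S → 5
  γ[x; SUM(e)→c](S) → 4
  S → 5
  ρ[w/x](S) → 5
  (γ[x; SUM(e)→c](S) ⋈[c=d] ρ[w/x](S)) → 1
  R → 4
  ((γ[x; SUM(e)→c](S) ⋈[c=d] ρ[w/x](S)) ⋈[e=h] R) → 1

== RESULT ==
x | c | e | d | w | f | h
q | 6 | 7 | 6 | s | 6 | 7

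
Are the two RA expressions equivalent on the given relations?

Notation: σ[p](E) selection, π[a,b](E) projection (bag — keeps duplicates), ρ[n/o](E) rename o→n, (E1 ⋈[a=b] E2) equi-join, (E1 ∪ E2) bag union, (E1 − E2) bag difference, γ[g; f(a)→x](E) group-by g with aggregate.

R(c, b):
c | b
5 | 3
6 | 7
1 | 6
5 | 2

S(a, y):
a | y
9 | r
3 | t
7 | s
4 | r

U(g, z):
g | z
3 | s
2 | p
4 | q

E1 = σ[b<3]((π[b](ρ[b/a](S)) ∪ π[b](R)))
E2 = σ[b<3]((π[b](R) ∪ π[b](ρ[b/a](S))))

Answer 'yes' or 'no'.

E1 per-node cardinality:
  S → 4
  ρ[b/a](S) → 4
  π[b](ρ[b/a](S)) → 4
  R → 4
  π[b](R) → 4
  (π[b](ρ[b/a](S)) ∪ π[b](R)) → 8
  σ[b<3]((π[b](ρ[b/a](S)) ∪ π[b](R))) → 1
E2 per-node cardinality:
  R → 4
  π[b](R) → 4
  S → 4
  ρ[b/a](S) → 4
  π[b](ρ[b/a](S)) → 4
  (π[b](R) ∪ π[b](ρ[b/a](S))) → 8
  σ[b<3]((π[b](R) ∪ π[b](ρ[b/a](S)))) → 1

E1 and E2 produce the same multiset:
b
2

yes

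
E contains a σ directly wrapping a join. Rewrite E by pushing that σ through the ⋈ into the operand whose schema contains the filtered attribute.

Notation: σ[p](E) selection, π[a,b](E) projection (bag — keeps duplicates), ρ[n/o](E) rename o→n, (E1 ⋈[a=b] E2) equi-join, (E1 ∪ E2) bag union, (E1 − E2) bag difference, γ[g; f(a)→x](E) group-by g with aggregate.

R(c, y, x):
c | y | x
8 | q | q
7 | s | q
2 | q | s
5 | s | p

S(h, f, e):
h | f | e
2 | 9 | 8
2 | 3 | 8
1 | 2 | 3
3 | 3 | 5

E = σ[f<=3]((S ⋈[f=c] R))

σ filters on f, owned by the left side.
E' = (σ[f<=3](S) ⋈[f=c] R)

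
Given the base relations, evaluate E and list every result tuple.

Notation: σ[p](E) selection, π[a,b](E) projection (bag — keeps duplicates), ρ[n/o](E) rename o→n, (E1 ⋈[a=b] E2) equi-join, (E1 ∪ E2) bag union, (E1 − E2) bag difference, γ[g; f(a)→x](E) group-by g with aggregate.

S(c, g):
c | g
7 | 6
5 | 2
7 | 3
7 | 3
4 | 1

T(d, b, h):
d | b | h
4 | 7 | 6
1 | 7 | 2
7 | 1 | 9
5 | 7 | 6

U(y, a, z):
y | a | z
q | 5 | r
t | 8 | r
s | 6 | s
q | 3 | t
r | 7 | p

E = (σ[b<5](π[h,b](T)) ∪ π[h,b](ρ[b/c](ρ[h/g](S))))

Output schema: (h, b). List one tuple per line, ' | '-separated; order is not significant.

Row counts bottom-up:
  T → 4
  π[h,b](T) → 4
  σ[b<5](π[h,b](T)) → 1
  S → 5
  ρ[h/g](S) → 5
  ρ[b/c](ρ[h/g](S)) → 5
  π[h,b](ρ[b/c](ρ[h/g](S))) → 5
  (σ[b<5](π[h,b](T)) ∪ π[h,b](ρ[b/c](ρ[h/g](S)))) → 6

== RESULT ==
h | b
1 | 4
2 | 5
3 | 7
3 | 7
6 | 7
9 | 1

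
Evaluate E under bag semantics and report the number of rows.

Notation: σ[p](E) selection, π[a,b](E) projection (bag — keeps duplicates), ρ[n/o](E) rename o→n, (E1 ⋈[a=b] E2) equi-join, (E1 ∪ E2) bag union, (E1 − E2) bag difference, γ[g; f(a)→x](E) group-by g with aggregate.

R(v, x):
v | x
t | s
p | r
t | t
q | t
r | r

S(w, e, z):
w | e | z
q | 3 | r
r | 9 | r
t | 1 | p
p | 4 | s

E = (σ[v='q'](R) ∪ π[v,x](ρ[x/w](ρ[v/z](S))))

Per-node cardinality:
  R → 5
  σ[v='q'](R) → 1
  S → 4
  ρ[v/z](S) → 4
  ρ[x/w](ρ[v/z](S)) → 4
  π[v,x](ρ[x/w](ρ[v/z](S))) → 4
  (σ[v='q'](R) ∪ π[v,x](ρ[x/w](ρ[v/z](S)))) → 5

|E| = 5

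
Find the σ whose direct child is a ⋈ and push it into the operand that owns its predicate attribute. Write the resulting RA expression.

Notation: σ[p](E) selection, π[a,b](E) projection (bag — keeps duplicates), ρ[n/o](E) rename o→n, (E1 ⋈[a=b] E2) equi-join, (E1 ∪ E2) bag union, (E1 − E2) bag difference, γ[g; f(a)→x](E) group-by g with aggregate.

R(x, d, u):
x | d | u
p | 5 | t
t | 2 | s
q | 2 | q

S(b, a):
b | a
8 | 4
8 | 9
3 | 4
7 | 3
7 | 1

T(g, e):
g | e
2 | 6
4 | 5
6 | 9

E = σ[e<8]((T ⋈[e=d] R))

σ filters on e, owned by the left side.
E' = (σ[e<8](T) ⋈[e=d] R)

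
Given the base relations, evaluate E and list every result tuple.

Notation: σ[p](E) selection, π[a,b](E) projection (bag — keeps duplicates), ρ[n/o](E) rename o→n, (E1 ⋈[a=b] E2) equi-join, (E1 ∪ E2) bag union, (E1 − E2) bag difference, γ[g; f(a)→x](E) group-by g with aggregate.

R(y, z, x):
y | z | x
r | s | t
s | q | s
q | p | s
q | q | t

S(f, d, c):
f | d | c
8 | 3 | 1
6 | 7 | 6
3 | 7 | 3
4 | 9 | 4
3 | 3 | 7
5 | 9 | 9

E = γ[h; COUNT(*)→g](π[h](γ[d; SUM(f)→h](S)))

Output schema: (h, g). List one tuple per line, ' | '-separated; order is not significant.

Per-node cardinality:
  S → 6
  γ[d; SUM(f)→h](S) → 3
  π[h](γ[d; SUM(f)→h](S)) → 3
  γ[h; COUNT(*)→g](π[h](γ[d; SUM(f)→h](S))) → 2

== RESULT ==
h | g
9 | 2
11 | 1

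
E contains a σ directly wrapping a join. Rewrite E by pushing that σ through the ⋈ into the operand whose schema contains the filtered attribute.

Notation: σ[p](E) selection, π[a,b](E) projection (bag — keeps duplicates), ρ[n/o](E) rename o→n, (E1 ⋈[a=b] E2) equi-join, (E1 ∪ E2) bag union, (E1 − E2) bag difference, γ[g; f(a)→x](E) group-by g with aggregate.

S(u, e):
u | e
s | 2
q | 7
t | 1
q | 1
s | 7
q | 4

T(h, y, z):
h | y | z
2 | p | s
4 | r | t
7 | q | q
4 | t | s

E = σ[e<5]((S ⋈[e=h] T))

σ filters on e, owned by the left side.
E' = (σ[e<5](S) ⋈[e=h] T)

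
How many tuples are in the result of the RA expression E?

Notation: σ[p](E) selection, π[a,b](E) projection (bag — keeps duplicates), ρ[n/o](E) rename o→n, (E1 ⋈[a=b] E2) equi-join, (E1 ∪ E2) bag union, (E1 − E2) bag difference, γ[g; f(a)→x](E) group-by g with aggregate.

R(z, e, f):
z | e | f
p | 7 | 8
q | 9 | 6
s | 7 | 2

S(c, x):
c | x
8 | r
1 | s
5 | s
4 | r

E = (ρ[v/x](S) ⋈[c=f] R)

Row counts bottom-up:
  S → 4
  ρ[v/x](S) → 4
  R → 3
  (ρ[v/x](S) ⋈[c=f] R) → 1

|E| = 1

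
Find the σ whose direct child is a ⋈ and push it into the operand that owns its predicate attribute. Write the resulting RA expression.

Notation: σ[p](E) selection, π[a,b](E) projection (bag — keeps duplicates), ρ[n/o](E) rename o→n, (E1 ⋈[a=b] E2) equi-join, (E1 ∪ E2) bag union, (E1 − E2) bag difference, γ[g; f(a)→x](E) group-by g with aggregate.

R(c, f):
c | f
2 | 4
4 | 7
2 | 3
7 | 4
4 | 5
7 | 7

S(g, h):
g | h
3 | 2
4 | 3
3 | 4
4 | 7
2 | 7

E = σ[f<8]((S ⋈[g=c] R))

σ filters on f, owned by the right side.
E' = (S ⋈[g=c] σ[f<8](R))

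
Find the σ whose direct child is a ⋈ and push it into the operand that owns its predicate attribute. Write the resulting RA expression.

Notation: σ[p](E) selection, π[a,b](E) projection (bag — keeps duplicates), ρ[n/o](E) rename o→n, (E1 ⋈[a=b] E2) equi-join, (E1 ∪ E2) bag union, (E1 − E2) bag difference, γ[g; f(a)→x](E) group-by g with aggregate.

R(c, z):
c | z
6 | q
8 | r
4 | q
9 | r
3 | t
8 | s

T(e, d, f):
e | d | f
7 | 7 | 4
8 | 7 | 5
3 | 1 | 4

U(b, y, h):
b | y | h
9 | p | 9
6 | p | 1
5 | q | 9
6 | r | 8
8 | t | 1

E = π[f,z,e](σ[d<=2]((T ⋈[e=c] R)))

σ filters on d, owned by the left side.
E' = π[f,z,e]((σ[d<=2](T) ⋈[e=c] R))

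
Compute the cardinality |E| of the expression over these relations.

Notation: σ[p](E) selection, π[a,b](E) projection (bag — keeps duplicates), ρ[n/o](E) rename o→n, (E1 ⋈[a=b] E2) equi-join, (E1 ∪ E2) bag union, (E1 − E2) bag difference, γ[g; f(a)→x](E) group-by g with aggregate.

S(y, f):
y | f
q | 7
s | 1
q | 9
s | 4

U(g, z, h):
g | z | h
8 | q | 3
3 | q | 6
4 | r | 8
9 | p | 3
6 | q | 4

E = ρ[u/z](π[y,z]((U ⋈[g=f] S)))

Row counts bottom-up:
  U → 5
  S → 4
  (U ⋈[g=f] S) → 2
  π[y,z]((U ⋈[g=f] S)) → 2
  ρ[u/z](π[y,z]((U ⋈[g=f] S))) → 2

|E| = 2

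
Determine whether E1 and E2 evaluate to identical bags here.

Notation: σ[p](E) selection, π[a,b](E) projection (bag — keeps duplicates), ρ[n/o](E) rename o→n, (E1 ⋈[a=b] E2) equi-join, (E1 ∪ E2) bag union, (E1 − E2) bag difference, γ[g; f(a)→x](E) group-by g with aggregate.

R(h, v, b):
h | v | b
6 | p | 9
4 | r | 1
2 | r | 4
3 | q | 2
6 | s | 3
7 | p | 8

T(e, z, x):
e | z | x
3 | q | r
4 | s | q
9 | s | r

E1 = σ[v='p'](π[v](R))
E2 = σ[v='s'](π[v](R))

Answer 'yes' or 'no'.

E1 subexpression sizes:
  R → 6
  π[v](R) → 6
  σ[v='p'](π[v](R)) → 2
E2 subexpression sizes:
  R → 6
  π[v](R) → 6
  σ[v='s'](π[v](R)) → 1

E1 result:
v
p
p
E2 result:
v
s
Witness: ('p',) appears 2× in E1 but 0× in E2.

no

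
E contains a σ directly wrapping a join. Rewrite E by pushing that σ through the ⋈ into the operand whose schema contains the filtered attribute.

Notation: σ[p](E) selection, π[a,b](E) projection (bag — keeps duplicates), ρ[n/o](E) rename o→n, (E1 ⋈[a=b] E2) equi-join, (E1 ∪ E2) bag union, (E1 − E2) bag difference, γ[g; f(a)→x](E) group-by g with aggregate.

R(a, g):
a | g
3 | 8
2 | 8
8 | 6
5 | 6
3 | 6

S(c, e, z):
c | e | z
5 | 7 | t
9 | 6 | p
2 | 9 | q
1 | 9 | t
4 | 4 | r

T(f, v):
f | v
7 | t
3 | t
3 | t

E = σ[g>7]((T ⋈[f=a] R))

σ filters on g, owned by the right side.
E' = (T ⋈[f=a] σ[g>7](R))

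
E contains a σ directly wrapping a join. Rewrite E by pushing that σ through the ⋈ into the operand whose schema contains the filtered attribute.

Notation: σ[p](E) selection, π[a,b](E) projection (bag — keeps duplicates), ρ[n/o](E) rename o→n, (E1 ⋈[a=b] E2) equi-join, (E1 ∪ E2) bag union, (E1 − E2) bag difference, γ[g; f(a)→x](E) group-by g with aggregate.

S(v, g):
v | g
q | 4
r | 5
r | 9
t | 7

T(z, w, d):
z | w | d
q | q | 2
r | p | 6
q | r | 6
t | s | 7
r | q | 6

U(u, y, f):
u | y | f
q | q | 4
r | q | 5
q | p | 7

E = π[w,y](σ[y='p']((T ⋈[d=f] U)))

σ filters on y, owned by the right side.
E' = π[w,y]((T ⋈[d=f] σ[y='p'](U)))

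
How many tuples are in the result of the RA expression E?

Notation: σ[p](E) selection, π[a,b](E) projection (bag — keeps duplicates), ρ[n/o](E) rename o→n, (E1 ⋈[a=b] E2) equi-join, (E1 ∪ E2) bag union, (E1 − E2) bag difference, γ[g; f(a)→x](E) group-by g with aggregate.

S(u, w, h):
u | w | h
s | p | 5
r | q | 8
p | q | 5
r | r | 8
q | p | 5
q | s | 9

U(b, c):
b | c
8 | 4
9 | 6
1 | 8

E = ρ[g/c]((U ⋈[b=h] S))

Stepwise |·|:
  U → 3
  S → 6
  (U ⋈[b=h] S) → 3
  ρ[g/c]((U ⋈[b=h] S)) → 3

|E| = 3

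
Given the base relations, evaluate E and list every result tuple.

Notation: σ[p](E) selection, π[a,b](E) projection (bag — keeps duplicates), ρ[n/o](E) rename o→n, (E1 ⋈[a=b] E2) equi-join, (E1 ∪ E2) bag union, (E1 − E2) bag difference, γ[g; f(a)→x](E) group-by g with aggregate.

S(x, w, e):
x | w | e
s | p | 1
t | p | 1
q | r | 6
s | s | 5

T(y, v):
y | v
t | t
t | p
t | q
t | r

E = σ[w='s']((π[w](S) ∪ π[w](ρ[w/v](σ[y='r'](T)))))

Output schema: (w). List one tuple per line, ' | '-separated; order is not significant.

Row counts bottom-up:
  S → 4
  π[w](S) → 4
  T → 4
  σ[y='r'](T) → 0
  ρ[w/v](σ[y='r'](T)) → 0
  π[w](ρ[w/v](σ[y='r'](T))) → 0
  (π[w](S) ∪ π[w](ρ[w/v](σ[y='r'](T)))) → 4
  σ[w='s']((π[w](S) ∪ π[w](ρ[w/v](σ[y='r'](T))))) → 1

== RESULT ==
w
s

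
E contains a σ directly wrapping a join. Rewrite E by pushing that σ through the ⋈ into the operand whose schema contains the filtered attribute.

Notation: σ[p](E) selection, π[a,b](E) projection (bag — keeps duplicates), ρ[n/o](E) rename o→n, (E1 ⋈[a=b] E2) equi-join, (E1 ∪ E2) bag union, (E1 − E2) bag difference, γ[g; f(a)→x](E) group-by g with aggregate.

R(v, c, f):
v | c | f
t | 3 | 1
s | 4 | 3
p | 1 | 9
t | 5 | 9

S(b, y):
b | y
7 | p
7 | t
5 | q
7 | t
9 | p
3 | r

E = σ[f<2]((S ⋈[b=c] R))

σ filters on f, owned by the right side.
E' = (S ⋈[b=c] σ[f<2](R))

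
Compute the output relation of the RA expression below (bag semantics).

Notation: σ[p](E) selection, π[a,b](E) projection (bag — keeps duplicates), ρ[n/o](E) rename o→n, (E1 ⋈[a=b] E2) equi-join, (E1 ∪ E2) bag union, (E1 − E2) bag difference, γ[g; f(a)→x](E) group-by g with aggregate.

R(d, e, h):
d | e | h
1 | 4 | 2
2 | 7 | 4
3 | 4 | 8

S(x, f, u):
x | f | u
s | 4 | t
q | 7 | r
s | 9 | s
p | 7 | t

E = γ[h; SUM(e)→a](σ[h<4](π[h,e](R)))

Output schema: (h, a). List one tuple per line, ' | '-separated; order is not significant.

Subexpression sizes:
  R → 3
  π[h,e](R) → 3
  σ[h<4](π[h,e](R)) → 1
  γ[h; SUM(e)→a](σ[h<4](π[h,e](R))) → 1

== RESULT ==
h | a
2 | 4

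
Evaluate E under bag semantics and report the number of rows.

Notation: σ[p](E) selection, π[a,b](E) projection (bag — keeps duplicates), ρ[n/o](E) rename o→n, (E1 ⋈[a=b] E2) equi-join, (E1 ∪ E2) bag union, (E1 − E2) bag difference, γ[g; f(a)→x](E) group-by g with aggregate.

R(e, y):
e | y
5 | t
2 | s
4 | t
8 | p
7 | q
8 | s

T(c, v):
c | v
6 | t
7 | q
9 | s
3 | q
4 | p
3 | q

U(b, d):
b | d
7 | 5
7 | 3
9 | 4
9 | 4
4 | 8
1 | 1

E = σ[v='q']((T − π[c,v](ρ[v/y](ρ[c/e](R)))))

Stepwise |·|:
  T → 6
  R → 6
  ρ[c/e](R) → 6
  ρ[v/y](ρ[c/e](R)) → 6
  π[c,v](ρ[v/y](ρ[c/e](R))) → 6
  (T − π[c,v](ρ[v/y](ρ[c/e](R)))) → 5
  σ[v='q']((T − π[c,v](ρ[v/y](ρ[c/e](R))))) → 2

|E| = 2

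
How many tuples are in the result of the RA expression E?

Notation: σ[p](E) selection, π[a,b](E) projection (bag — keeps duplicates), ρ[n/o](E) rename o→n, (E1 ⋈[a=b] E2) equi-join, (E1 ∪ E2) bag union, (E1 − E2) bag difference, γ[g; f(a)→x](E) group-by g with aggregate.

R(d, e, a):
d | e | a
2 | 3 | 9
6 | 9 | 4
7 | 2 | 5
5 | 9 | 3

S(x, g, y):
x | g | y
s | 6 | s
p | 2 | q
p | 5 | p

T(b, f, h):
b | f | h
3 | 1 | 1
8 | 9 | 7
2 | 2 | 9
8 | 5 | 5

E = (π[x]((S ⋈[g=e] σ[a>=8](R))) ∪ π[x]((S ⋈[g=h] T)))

Row counts bottom-up:
  S → 3
  R → 4
  σ[a>=8](R) → 1
  (S ⋈[g=e] σ[a>=8](R)) → 0
  π[x]((S ⋈[g=e] σ[a>=8](R))) → 0
  S → 3
  T → 4
  (S ⋈[g=h] T) → 1
  π[x]((S ⋈[g=h] T)) → 1
  (π[x]((S ⋈[g=e] σ[a>=8](R))) ∪ π[x]((S ⋈[g=h] T))) → 1

|E| = 1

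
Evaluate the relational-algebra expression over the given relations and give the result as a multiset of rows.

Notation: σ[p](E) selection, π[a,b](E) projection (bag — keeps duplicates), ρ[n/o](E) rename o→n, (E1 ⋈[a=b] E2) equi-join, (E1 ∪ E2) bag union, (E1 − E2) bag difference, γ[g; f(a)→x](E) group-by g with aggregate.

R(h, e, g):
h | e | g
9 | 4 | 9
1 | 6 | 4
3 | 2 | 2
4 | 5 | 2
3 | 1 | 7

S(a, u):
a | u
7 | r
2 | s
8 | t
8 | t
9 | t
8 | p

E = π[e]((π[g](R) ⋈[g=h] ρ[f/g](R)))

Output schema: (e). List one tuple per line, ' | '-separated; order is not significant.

Stepwise |·|:
  R → 5
  π[g](R) → 5
  R → 5
  ρ[f/g](R) → 5
  (π[g](R) ⋈[g=h] ρ[f/g](R)) → 2
  π[e]((π[g](R) ⋈[g=h] ρ[f/g](R))) → 2

== RESULT ==
e
4
5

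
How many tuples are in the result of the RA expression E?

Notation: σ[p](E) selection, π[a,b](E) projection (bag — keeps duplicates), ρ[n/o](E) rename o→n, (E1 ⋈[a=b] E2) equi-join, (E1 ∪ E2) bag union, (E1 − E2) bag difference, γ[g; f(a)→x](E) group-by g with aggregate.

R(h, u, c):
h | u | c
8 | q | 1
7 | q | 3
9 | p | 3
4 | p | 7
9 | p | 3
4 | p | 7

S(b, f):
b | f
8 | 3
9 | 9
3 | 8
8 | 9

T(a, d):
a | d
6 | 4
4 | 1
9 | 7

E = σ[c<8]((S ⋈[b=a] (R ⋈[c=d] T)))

Row counts bottom-up:
  S → 4
  R → 6
  T → 3
  (R ⋈[c=d] T) → 3
  (S ⋈[b=a] (R ⋈[c=d] T)) → 2
  σ[c<8]((S ⋈[b=a] (R ⋈[c=d] T))) → 2

|E| = 2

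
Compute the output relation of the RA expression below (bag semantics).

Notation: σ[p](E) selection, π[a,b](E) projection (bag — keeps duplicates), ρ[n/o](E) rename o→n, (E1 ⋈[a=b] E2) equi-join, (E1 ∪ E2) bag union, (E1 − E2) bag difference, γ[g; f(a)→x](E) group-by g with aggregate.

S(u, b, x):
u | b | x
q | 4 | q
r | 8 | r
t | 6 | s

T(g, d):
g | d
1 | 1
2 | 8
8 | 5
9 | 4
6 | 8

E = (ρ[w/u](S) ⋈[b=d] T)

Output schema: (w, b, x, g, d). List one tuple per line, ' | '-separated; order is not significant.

Row counts bottom-up:
  S → 3
  ρ[w/u](S) → 3
  T → 5
  (ρ[w/u](S) ⋈[b=d] T) → 3

== RESULT ==
w | b | x | g | d
q | 4 | q | 9 | 4
r | 8 | r | 2 | 8
r | 8 | r | 6 | 8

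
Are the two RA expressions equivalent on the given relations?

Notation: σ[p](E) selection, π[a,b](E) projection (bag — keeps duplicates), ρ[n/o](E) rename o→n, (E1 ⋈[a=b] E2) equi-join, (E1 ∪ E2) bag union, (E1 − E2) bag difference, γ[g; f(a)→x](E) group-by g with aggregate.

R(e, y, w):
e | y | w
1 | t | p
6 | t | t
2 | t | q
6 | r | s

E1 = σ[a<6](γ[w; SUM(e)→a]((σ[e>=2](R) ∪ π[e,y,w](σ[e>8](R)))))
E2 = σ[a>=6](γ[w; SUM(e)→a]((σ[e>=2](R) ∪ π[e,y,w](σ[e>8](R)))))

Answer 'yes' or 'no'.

E1 subexpression sizes:
  R → 4
  σ[e>=2](R) → 3
  R → 4
  σ[e>8](R) → 0
  π[e,y,w](σ[e>8](R)) → 0
  (σ[e>=2](R) ∪ π[e,y,w](σ[e>8](R))) → 3
  γ[w; SUM(e)→a]((σ[e>=2](R) ∪ π[e,y,w](σ[e>8](R)))) → 3
  σ[a<6](γ[w; SUM(e)→a]((σ[e>=2](R) ∪ π[e,y,w](σ[e>8](R))))) → 1
E2 subexpression sizes:
  R → 4
  σ[e>=2](R) → 3
  R → 4
  σ[e>8](R) → 0
  π[e,y,w](σ[e>8](R)) → 0
  (σ[e>=2](R) ∪ π[e,y,w](σ[e>8](R))) → 3
  γ[w; SUM(e)→a]((σ[e>=2](R) ∪ π[e,y,w](σ[e>8](R)))) → 3
  σ[a>=6](γ[w; SUM(e)→a]((σ[e>=2](R) ∪ π[e,y,w](σ[e>8](R))))) → 2

E1 result:
w | a
q | 2
E2 result:
w | a
s | 6
t | 6
Witness: ('s', 6) appears 0× in E1 but 1× in E2.

no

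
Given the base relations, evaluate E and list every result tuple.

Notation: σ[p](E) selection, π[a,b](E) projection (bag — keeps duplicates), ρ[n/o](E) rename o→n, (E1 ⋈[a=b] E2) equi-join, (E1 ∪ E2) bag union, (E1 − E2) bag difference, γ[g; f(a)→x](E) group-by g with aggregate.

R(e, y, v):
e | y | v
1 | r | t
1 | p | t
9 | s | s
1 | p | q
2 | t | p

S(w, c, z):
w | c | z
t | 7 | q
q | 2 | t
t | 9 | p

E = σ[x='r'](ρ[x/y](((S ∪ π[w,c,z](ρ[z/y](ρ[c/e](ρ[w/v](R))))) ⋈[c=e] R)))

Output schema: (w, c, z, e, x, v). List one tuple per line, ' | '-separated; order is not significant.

Row counts bottom-up:
  S → 3
  R → 5
  ρ[w/v](R) → 5
  ρ[c/e](ρ[w/v](R)) → 5
  ρ[z/y](ρ[c/e](ρ[w/v](R))) → 5
  π[w,c,z](ρ[z/y](ρ[c/e](ρ[w/v](R)))) → 5
  (S ∪ π[w,c,z](ρ[z/y](ρ[c/e](ρ[w/v](R))))) → 8
  R → 5
  ((S ∪ π[w,c,z](ρ[z/y](ρ[c/e](ρ[w/v](R))))) ⋈[c=e] R) → 13
  ρ[x/y](((S ∪ π[w,c,z](ρ[z/y](ρ[c/e](ρ[w/v](R))))) ⋈[c=e] R)) → 13
  σ[x='r'](ρ[x/y](((S ∪ π[w,c,z](ρ[z/y](ρ[c/e](ρ[w/v](R))))) ⋈[c=e] R))) → 3

== RESULT ==
w | c | z | e | x | v
q | 1 | p | 1 | r | t
t | 1 | p | 1 | r | t
t | 1 | r | 1 | r | t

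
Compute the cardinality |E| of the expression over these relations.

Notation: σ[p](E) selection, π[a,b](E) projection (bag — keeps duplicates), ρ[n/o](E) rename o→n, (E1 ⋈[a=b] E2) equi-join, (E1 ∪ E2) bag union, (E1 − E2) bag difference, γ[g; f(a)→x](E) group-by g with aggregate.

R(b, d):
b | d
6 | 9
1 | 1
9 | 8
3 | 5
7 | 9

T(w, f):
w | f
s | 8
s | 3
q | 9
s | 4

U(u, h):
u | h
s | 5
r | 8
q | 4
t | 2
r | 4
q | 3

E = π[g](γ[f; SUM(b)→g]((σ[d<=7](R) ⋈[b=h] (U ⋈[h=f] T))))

Stepwise |·|:
  R → 5
  σ[d<=7](R) → 2
  U → 6
  T → 4
  (U ⋈[h=f] T) → 4
  (σ[d<=7](R) ⋈[b=h] (U ⋈[h=f] T)) → 1
  γ[f; SUM(b)→g]((σ[d<=7](R) ⋈[b=h] (U ⋈[h=f] T))) → 1
  π[g](γ[f; SUM(b)→g]((σ[d<=7](R) ⋈[b=h] (U ⋈[h=f] T)))) → 1

|E| = 1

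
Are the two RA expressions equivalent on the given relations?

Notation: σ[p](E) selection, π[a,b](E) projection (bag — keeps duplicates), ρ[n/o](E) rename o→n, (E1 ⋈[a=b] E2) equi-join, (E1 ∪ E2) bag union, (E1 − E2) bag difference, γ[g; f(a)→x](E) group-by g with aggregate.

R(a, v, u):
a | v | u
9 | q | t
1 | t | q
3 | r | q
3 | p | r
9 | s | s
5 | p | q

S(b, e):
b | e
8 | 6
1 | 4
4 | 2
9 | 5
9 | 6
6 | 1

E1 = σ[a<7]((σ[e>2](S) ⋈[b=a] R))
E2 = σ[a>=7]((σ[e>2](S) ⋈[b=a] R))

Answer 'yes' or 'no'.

E1 per-node cardinality:
  S → 6
  σ[e>2](S) → 4
  R → 6
  (σ[e>2](S) ⋈[b=a] R) → 5
  σ[a<7]((σ[e>2](S) ⋈[b=a] R)) → 1
E2 per-node cardinality:
  S → 6
  σ[e>2](S) → 4
  R → 6
  (σ[e>2](S) ⋈[b=a] R) → 5
  σ[a>=7]((σ[e>2](S) ⋈[b=a] R)) → 4

E1 result:
b | e | a | v | u
1 | 4 | 1 | t | q
E2 result:
b | e | a | v | u
9 | 5 | 9 | q | t
9 | 5 | 9 | s | s
9 | 6 | 9 | q | t
9 | 6 | 9 | s | s
Witness: (9, 5, 9, 'q', 't') appears 0× in E1 but 1× in E2.

no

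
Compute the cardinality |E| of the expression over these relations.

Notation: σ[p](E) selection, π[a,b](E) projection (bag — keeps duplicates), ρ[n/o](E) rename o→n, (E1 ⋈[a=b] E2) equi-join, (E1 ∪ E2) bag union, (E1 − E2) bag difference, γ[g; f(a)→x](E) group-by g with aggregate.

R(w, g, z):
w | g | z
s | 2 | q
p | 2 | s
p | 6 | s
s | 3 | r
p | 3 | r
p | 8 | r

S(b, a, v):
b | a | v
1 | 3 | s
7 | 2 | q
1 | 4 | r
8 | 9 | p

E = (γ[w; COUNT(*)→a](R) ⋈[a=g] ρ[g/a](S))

Row counts bottom-up:
  R → 6
  γ[w; COUNT(*)→a](R) → 2
  S → 4
  ρ[g/a](S) → 4
  (γ[w; COUNT(*)→a](R) ⋈[a=g] ρ[g/a](S)) → 2

|E| = 2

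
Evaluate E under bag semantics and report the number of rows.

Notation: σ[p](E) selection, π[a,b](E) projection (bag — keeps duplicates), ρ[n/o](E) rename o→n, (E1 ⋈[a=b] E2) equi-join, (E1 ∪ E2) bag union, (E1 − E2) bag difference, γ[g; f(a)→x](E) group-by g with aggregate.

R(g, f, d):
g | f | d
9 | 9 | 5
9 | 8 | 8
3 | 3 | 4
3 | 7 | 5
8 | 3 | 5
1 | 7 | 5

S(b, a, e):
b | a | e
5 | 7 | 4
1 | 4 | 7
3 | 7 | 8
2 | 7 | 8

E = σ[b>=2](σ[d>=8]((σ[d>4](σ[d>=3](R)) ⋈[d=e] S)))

Per-node cardinality:
  R → 6
  σ[d>=3](R) → 6
  σ[d>4](σ[d>=3](R)) → 5
  S → 4
  (σ[d>4](σ[d>=3](R)) ⋈[d=e] S) → 2
  σ[d>=8]((σ[d>4](σ[d>=3](R)) ⋈[d=e] S)) → 2
  σ[b>=2](σ[d>=8]((σ[d>4](σ[d>=3](R)) ⋈[d=e] S))) → 2

|E| = 2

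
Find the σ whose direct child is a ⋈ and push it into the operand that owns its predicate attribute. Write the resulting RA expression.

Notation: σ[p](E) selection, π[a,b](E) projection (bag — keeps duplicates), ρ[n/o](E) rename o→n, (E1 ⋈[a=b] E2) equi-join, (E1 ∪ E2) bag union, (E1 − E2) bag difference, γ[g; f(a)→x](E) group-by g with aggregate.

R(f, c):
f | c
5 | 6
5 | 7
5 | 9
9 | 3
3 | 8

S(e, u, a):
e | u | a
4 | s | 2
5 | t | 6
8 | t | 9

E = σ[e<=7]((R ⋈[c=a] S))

σ filters on e, owned by the right side.
E' = (R ⋈[c=a] σ[e<=7](S))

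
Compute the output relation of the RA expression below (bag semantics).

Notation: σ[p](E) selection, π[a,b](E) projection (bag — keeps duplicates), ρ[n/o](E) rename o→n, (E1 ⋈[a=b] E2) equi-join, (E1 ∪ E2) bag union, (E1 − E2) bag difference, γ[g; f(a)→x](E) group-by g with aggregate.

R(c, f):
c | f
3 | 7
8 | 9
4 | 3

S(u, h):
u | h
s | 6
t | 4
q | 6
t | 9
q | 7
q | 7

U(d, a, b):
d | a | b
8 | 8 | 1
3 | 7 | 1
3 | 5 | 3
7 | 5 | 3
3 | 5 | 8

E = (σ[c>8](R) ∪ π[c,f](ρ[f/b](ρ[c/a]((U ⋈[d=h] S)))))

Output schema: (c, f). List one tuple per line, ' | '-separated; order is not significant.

Row counts bottom-up:
  R → 3
  σ[c>8](R) → 0
  U → 5
  S → 6
  (U ⋈[d=h] S) → 2
  ρ[c/a]((U ⋈[d=h] S)) → 2
  ρ[f/b](ρ[c/a]((U ⋈[d=h] S))) → 2
  π[c,f](ρ[f/b](ρ[c/a]((U ⋈[d=h] S)))) → 2
  (σ[c>8](R) ∪ π[c,f](ρ[f/b](ρ[c/a]((U ⋈[d=h] S))))) → 2

== RESULT ==
c | f
5 | 3
5 | 3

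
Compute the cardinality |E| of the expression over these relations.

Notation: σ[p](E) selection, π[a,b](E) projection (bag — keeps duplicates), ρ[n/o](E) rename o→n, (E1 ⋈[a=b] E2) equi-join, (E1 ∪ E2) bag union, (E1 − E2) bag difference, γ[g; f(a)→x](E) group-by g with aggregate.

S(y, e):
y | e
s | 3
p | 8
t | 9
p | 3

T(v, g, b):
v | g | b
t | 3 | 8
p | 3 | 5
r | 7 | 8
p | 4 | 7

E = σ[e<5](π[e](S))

Subexpression sizes:
  S → 4
  π[e](S) → 4
  σ[e<5](π[e](S)) → 2

|E| = 2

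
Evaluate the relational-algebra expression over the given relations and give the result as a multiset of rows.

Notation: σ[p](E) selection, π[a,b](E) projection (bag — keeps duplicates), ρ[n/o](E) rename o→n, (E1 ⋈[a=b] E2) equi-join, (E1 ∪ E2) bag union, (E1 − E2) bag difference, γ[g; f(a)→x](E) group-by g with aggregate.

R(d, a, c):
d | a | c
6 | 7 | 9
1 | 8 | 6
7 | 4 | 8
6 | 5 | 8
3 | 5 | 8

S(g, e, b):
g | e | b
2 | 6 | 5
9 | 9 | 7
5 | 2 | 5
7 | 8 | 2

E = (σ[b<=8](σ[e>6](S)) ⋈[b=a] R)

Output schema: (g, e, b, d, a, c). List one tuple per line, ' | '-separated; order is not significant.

Per-node cardinality:
  S → 4
  σ[e>6](S) → 2
  σ[b<=8](σ[e>6](S)) → 2
  R → 5
  (σ[b<=8](σ[e>6](S)) ⋈[b=a] R) → 1

== RESULT ==
g | e | b | d | a | c
9 | 9 | 7 | 6 | 7 | 9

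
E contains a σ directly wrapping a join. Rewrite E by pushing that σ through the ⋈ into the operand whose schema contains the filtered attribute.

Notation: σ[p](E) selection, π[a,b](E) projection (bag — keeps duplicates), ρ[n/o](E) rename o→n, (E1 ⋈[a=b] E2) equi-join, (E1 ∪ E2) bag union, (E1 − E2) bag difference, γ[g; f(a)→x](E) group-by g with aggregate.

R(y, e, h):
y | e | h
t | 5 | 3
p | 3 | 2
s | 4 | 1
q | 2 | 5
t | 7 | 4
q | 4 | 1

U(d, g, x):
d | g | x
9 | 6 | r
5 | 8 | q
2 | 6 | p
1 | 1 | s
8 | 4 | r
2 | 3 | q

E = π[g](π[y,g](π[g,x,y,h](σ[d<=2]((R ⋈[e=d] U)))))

σ filters on d, owned by the right side.
E' = π[g](π[y,g](π[g,x,y,h]((R ⋈[e=d] σ[d<=2](U)))))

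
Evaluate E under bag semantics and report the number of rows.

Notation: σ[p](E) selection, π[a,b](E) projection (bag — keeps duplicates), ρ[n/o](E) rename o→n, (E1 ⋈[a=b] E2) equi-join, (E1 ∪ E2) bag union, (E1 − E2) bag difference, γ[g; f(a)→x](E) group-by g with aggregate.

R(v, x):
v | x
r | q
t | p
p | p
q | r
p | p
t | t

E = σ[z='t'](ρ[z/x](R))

Row counts bottom-up:
  R → 6
  ρ[z/x](R) → 6
  σ[z='t'](ρ[z/x](R)) → 1

|E| = 1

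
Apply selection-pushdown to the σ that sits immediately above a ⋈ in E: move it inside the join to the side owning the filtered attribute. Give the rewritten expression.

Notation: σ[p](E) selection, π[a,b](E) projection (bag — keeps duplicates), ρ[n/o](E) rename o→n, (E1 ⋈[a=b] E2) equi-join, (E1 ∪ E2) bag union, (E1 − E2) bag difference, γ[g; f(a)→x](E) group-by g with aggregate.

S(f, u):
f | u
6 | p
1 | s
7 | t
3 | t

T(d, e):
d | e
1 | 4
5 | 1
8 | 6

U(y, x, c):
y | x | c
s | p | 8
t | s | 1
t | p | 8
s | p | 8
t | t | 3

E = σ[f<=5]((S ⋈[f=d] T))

σ filters on f, owned by the left side.
E' = (σ[f<=5](S) ⋈[f=d] T)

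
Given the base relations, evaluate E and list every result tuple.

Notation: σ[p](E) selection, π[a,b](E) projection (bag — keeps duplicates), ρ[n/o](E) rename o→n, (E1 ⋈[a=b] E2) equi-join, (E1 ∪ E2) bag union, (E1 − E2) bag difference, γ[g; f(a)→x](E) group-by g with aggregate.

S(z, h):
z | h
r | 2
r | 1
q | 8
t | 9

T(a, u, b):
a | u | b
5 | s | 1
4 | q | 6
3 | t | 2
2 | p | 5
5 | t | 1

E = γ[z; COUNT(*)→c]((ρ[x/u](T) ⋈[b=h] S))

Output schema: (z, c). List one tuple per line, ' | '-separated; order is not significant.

Per-node cardinality:
  T → 5
  ρ[x/u](T) → 5
  S → 4
  (ρ[x/u](T) ⋈[b=h] S) → 3
  γ[z; COUNT(*)→c]((ρ[x/u](T) ⋈[b=h] S)) → 1

== RESULT ==
z | c
r | 3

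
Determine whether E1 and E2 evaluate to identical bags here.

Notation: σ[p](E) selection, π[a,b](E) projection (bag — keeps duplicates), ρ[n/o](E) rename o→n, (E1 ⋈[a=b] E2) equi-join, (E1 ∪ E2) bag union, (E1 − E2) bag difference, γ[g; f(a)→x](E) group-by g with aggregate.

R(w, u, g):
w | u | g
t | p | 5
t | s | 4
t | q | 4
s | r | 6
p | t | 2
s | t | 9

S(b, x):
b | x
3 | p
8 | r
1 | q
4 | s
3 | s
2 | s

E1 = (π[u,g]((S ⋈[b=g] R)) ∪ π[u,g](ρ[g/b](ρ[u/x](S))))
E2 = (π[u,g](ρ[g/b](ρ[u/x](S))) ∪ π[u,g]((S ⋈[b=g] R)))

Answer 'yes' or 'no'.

E1 per-node cardinality:
  S → 6
  R → 6
  (S ⋈[b=g] R) → 3
  π[u,g]((S ⋈[b=g] R)) → 3
  S → 6
  ρ[u/x](S) → 6
  ρ[g/b](ρ[u/x](S)) → 6
  π[u,g](ρ[g/b](ρ[u/x](S))) → 6
  (π[u,g]((S ⋈[b=g] R)) ∪ π[u,g](ρ[g/b](ρ[u/x](S)))) → 9
E2 per-node cardinality:
  S → 6
  ρ[u/x](S) → 6
  ρ[g/b](ρ[u/x](S)) → 6
  π[u,g](ρ[g/b](ρ[u/x](S))) → 6
  S → 6
  R → 6
  (S ⋈[b=g] R) → 3
  π[u,g]((S ⋈[b=g] R)) → 3
  (π[u,g](ρ[g/b](ρ[u/x](S))) ∪ π[u,g]((S ⋈[b=g] R))) → 9

E1 and E2 produce the same multiset:
u | g
p | 3
q | 1
q | 4
r | 8
s | 2
s | 3
s | 4
s | 4
t | 2

yes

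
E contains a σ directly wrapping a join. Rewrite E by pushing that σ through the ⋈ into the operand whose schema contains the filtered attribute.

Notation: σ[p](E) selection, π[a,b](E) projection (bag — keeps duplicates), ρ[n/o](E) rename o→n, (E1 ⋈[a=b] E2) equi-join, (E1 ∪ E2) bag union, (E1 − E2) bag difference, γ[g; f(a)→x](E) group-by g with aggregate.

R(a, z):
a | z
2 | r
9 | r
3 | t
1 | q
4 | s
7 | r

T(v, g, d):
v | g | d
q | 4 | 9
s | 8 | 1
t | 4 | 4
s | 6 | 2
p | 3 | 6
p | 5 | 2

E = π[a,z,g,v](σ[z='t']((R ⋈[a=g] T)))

σ filters on z, owned by the left side.
E' = π[a,z,g,v]((σ[z='t'](R) ⋈[a=g] T))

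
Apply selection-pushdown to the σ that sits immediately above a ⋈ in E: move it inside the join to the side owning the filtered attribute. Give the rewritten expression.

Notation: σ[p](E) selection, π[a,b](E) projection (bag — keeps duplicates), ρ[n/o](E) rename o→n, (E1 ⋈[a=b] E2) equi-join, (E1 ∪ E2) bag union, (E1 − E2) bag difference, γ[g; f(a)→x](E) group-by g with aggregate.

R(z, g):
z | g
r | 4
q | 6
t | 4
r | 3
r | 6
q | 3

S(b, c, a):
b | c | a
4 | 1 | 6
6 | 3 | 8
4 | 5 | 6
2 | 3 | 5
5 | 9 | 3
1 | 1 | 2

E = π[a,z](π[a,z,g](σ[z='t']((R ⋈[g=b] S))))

σ filters on z, owned by the left side.
E' = π[a,z](π[a,z,g]((σ[z='t'](R) ⋈[g=b] S)))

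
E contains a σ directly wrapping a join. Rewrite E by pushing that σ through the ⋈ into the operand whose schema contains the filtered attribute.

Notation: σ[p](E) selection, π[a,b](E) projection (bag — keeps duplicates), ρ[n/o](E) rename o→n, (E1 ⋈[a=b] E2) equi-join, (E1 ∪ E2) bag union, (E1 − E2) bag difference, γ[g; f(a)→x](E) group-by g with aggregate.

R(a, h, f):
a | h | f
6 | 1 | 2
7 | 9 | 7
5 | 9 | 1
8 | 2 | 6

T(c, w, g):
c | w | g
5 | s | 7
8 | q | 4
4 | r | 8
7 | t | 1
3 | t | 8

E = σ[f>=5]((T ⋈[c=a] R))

σ filters on f, owned by the right side.
E' = (T ⋈[c=a] σ[f>=5](R))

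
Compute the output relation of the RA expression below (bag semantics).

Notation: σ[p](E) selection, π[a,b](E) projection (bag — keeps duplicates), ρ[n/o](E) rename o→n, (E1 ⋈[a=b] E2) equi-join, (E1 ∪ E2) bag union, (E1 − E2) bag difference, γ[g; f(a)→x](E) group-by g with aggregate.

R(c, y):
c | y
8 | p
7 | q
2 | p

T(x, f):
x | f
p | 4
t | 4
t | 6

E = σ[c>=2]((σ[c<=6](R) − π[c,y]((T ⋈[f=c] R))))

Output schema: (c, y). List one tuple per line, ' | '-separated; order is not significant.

Stepwise |·|:
  R → 3
  σ[c<=6](R) → 1
  T → 3
  R → 3
  (T ⋈[f=c] R) → 0
  π[c,y]((T ⋈[f=c] R)) → 0
  (σ[c<=6](R) − π[c,y]((T ⋈[f=c] R))) → 1
  σ[c>=2]((σ[c<=6](R) − π[c,y]((T ⋈[f=c] R)))) → 1

== RESULT ==
c | y
2 | p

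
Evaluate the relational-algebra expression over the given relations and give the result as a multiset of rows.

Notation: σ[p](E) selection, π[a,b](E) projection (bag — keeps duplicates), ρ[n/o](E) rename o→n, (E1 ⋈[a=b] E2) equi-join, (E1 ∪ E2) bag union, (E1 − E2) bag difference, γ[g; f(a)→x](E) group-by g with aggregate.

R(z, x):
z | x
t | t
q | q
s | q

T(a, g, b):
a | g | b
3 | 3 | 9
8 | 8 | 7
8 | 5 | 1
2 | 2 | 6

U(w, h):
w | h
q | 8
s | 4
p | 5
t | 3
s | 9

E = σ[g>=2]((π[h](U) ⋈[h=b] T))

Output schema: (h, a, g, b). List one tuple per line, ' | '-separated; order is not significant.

Per-node cardinality:
  U → 5
  π[h](U) → 5
  T → 4
  (π[h](U) ⋈[h=b] T) → 1
  σ[g>=2]((π[h](U) ⋈[h=b] T)) → 1

== RESULT ==
h | a | g | b
9 | 3 | 3 | 9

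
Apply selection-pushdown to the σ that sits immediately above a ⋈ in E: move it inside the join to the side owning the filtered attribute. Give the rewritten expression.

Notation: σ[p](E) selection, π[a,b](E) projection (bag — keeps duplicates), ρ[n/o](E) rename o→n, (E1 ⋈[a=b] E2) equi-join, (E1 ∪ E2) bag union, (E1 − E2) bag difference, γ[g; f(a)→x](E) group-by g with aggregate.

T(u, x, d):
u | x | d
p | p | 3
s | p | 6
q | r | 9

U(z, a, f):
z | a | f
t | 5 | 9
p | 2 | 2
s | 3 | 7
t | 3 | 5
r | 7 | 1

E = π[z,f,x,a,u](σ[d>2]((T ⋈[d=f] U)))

σ filters on d, owned by the left side.
E' = π[z,f,x,a,u]((σ[d>2](T) ⋈[d=f] U))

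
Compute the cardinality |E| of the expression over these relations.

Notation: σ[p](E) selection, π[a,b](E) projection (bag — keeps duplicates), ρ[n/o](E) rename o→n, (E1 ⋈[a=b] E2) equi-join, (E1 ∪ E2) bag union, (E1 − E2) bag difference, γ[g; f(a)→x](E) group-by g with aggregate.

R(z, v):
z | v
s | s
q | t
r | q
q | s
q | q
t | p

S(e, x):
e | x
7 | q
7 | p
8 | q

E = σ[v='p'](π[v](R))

Stepwise |·|:
  R → 6
  π[v](R) → 6
  σ[v='p'](π[v](R)) → 1

|E| = 1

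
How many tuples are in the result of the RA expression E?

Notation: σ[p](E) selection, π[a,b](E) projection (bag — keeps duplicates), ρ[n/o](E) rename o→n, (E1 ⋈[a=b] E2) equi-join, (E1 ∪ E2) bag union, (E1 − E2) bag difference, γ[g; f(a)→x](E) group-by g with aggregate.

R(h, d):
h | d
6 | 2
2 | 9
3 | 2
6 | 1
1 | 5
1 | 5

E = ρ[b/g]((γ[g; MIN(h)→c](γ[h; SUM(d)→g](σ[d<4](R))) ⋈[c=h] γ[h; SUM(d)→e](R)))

Row counts bottom-up:
  R → 6
  σ[d<4](R) → 3
  γ[h; SUM(d)→g](σ[d<4](R)) → 2
  γ[g; MIN(h)→c](γ[h; SUM(d)→g](σ[d<4](R))) → 2
  R → 6
  γ[h; SUM(d)→e](R) → 4
  (γ[g; MIN(h)→c](γ[h; SUM(d)→g](σ[d<4](R))) ⋈[c=h] γ[h; SUM(d)→e](R)) → 2
  ρ[b/g]((γ[g; MIN(h)→c](γ[h; SUM(d)→g](σ[d<4](R))) ⋈[c=h] γ[h; SUM(d)→e](R))) → 2

|E| = 2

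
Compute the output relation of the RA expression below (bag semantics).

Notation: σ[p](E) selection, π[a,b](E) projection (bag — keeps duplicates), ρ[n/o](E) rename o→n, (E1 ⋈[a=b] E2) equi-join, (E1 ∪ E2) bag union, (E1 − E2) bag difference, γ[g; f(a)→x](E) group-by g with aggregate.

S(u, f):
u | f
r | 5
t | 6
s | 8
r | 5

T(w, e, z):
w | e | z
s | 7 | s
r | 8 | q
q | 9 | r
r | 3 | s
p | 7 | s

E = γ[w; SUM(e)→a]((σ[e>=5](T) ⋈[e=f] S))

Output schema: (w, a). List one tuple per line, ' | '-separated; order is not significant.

Per-node cardinality:
  T → 5
  σ[e>=5](T) → 4
  S → 4
  (σ[e>=5](T) ⋈[e=f] S) → 1
  γ[w; SUM(e)→a]((σ[e>=5](T) ⋈[e=f] S)) → 1

== RESULT ==
w | a
r | 8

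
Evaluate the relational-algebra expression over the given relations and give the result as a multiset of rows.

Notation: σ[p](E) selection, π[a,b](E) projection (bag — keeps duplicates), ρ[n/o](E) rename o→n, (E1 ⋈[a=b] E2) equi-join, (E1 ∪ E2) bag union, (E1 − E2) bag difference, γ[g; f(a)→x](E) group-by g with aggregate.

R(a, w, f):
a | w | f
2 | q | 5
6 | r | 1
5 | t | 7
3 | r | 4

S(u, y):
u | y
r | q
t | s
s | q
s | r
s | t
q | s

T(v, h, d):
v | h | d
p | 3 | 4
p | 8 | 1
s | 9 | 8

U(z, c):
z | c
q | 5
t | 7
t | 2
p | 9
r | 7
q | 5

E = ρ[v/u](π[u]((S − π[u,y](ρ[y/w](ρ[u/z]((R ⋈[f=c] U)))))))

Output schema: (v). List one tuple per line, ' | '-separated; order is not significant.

Per-node cardinality:
  S → 6
  R → 4
  U → 6
  (R ⋈[f=c] U) → 4
  ρ[u/z]((R ⋈[f=c] U)) → 4
  ρ[y/w](ρ[u/z]((R ⋈[f=c] U))) → 4
  π[u,y](ρ[y/w](ρ[u/z]((R ⋈[f=c] U)))) → 4
  (S − π[u,y](ρ[y/w](ρ[u/z]((R ⋈[f=c] U))))) → 6
  π[u]((S − π[u,y](ρ[y/w](ρ[u/z]((R ⋈[f=c] U)))))) → 6
  ρ[v/u](π[u]((S − π[u,y](ρ[y/w](ρ[u/z]((R ⋈[f=c] U))))))) → 6

== RESULT ==
v
q
r
s
s
s
t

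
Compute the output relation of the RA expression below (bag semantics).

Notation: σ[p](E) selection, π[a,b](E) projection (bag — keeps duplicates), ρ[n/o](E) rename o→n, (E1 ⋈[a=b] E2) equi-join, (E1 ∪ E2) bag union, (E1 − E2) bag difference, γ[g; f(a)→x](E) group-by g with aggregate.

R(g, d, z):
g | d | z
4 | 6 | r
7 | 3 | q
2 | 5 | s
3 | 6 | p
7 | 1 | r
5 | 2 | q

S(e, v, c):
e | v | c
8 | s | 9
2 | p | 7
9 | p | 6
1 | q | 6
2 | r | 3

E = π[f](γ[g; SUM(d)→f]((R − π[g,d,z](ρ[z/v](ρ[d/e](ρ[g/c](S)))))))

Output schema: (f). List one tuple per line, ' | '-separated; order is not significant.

Row counts bottom-up:
  R → 6
  S → 5
  ρ[g/c](S) → 5
  ρ[d/e](ρ[g/c](S)) → 5
  ρ[z/v](ρ[d/e](ρ[g/c](S))) → 5
  π[g,d,z](ρ[z/v](ρ[d/e](ρ[g/c](S)))) → 5
  (R − π[g,d,z](ρ[z/v](ρ[d/e](ρ[g/c](S))))) → 6
  γ[g; SUM(d)→f]((R − π[g,d,z](ρ[z/v](ρ[d/e](ρ[g/c](S)))))) → 5
  π[f](γ[g; SUM(d)→f]((R − π[g,d,z](ρ[z/v](ρ[d/e](ρ[g/c](S))))))) → 5

== RESULT ==
f
2
4
5
6
6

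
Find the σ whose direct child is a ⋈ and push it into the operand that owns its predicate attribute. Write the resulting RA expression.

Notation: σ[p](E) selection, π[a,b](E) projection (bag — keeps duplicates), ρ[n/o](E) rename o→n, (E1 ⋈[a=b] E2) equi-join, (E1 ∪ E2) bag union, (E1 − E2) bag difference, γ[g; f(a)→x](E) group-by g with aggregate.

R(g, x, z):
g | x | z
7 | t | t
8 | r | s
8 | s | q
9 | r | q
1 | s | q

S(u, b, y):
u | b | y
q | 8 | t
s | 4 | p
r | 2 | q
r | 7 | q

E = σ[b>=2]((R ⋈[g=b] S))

σ filters on b, owned by the right side.
E' = (R ⋈[g=b] σ[b>=2](S))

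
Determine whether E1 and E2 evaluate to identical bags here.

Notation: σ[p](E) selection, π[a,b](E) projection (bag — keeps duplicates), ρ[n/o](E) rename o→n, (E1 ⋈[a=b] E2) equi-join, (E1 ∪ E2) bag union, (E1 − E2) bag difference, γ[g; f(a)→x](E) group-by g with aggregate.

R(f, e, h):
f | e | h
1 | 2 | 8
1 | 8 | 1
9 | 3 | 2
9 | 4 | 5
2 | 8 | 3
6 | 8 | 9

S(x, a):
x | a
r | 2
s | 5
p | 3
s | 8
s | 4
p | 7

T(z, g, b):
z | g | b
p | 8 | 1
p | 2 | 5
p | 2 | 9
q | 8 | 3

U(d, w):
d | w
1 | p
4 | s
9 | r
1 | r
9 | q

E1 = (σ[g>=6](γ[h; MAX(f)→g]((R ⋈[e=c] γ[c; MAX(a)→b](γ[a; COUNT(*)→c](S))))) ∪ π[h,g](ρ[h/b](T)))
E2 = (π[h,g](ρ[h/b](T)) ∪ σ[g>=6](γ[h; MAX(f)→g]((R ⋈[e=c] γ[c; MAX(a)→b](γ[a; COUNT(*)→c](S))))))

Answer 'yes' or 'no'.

E1 per-node cardinality:
  R → 6
  S → 6
  γ[a; COUNT(*)→c](S) → 6
  γ[c; MAX(a)→b](γ[a; COUNT(*)→c](S)) → 1
  (R ⋈[e=c] γ[c; MAX(a)→b](γ[a; COUNT(*)→c](S))) → 0
  γ[h; MAX(f)→g]((R ⋈[e=c] γ[c; MAX(a)→b](γ[a; COUNT(*)→c](S)))) → 0
  σ[g>=6](γ[h; MAX(f)→g]((R ⋈[e=c] γ[c; MAX(a)→b](γ[a; COUNT(*)→c](S))))) → 0
  T → 4
  ρ[h/b](T) → 4
  π[h,g](ρ[h/b](T)) → 4
  (σ[g>=6](γ[h; MAX(f)→g]((R ⋈[e=c] γ[c; MAX(a)→b](γ[a; COUNT(*)→c](S))))) ∪ π[h,g](ρ[h/b](T))) → 4
E2 per-node cardinality:
  T → 4
  ρ[h/b](T) → 4
  π[h,g](ρ[h/b](T)) → 4
  R → 6
  S → 6
  γ[a; COUNT(*)→c](S) → 6
  γ[c; MAX(a)→b](γ[a; COUNT(*)→c](S)) → 1
  (R ⋈[e=c] γ[c; MAX(a)→b](γ[a; COUNT(*)→c](S))) → 0
  γ[h; MAX(f)→g]((R ⋈[e=c] γ[c; MAX(a)→b](γ[a; COUNT(*)→c](S)))) → 0
  σ[g>=6](γ[h; MAX(f)→g]((R ⋈[e=c] γ[c; MAX(a)→b](γ[a; COUNT(*)→c](S))))) → 0
  (π[h,g](ρ[h/b](T)) ∪ σ[g>=6](γ[h; MAX(f)→g]((R ⋈[e=c] γ[c; MAX(a)→b](γ[a; COUNT(*)→c](S)))))) → 4

E1 and E2 produce the same multiset:
h | g
1 | 8
3 | 8
5 | 2
9 | 2

yes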